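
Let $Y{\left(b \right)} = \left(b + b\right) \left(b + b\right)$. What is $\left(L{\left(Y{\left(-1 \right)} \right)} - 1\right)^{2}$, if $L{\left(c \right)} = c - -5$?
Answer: $64$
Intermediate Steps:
$Y{\left(b \right)} = 4 b^{2}$ ($Y{\left(b \right)} = 2 b 2 b = 4 b^{2}$)
$L{\left(c \right)} = 5 + c$ ($L{\left(c \right)} = c + 5 = 5 + c$)
$\left(L{\left(Y{\left(-1 \right)} \right)} - 1\right)^{2} = \left(\left(5 + 4 \left(-1\right)^{2}\right) - 1\right)^{2} = \left(\left(5 + 4 \cdot 1\right) - 1\right)^{2} = \left(\left(5 + 4\right) - 1\right)^{2} = \left(9 - 1\right)^{2} = 8^{2} = 64$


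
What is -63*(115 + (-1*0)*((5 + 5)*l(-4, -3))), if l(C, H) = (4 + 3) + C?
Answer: -7245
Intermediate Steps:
l(C, H) = 7 + C
-63*(115 + (-1*0)*((5 + 5)*l(-4, -3))) = -63*(115 + (-1*0)*((5 + 5)*(7 - 4))) = -63*(115 + 0*(10*3)) = -63*(115 + 0*30) = -63*(115 + 0) = -63*115 = -7245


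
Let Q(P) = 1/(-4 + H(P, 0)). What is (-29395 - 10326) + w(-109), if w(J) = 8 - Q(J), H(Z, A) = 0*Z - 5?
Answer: -357416/9 ≈ -39713.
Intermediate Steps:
H(Z, A) = -5 (H(Z, A) = 0 - 5 = -5)
Q(P) = -⅑ (Q(P) = 1/(-4 - 5) = 1/(-9) = -⅑)
w(J) = 73/9 (w(J) = 8 - 1*(-⅑) = 8 + ⅑ = 73/9)
(-29395 - 10326) + w(-109) = (-29395 - 10326) + 73/9 = -39721 + 73/9 = -357416/9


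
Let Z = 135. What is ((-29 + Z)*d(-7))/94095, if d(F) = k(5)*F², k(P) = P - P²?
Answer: -20776/18819 ≈ -1.1040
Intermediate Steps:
d(F) = -20*F² (d(F) = (5*(1 - 1*5))*F² = (5*(1 - 5))*F² = (5*(-4))*F² = -20*F²)
((-29 + Z)*d(-7))/94095 = ((-29 + 135)*(-20*(-7)²))/94095 = (106*(-20*49))*(1/94095) = (106*(-980))*(1/94095) = -103880*1/94095 = -20776/18819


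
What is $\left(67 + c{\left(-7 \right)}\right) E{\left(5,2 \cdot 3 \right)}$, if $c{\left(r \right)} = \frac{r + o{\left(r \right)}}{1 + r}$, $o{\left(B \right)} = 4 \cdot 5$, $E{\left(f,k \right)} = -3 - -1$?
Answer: $- \frac{389}{3} \approx -129.67$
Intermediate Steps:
$E{\left(f,k \right)} = -2$ ($E{\left(f,k \right)} = -3 + 1 = -2$)
$o{\left(B \right)} = 20$
$c{\left(r \right)} = \frac{20 + r}{1 + r}$ ($c{\left(r \right)} = \frac{r + 20}{1 + r} = \frac{20 + r}{1 + r}$)
$\left(67 + c{\left(-7 \right)}\right) E{\left(5,2 \cdot 3 \right)} = \left(67 + \frac{20 - 7}{1 - 7}\right) \left(-2\right) = \left(67 + \frac{1}{-6} \cdot 13\right) \left(-2\right) = \left(67 - \frac{13}{6}\right) \left(-2\right) = \frac{389}{6} \left(-2\right) = - \frac{389}{3}$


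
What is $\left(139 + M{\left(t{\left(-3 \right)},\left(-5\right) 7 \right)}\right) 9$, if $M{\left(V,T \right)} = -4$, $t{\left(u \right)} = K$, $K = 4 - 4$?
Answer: $1215$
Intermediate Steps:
$K = 0$ ($K = 4 - 4 = 0$)
$t{\left(u \right)} = 0$
$\left(139 + M{\left(t{\left(-3 \right)},\left(-5\right) 7 \right)}\right) 9 = \left(139 - 4\right) 9 = 135 \cdot 9 = 1215$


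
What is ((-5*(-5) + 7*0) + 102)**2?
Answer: 16129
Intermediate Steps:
((-5*(-5) + 7*0) + 102)**2 = ((25 + 0) + 102)**2 = (25 + 102)**2 = 127**2 = 16129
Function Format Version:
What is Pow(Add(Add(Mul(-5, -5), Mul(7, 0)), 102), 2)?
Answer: 16129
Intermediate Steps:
Pow(Add(Add(Mul(-5, -5), Mul(7, 0)), 102), 2) = Pow(Add(Add(25, 0), 102), 2) = Pow(Add(25, 102), 2) = Pow(127, 2) = 16129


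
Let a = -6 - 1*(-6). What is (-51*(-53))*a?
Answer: 0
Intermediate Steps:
a = 0 (a = -6 + 6 = 0)
(-51*(-53))*a = -51*(-53)*0 = 2703*0 = 0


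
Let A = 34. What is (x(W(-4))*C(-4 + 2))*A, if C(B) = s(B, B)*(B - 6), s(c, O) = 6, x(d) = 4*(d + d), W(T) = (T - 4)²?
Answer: -835584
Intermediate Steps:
W(T) = (-4 + T)²
x(d) = 8*d (x(d) = 4*(2*d) = 8*d)
C(B) = -36 + 6*B (C(B) = 6*(B - 6) = 6*(-6 + B) = -36 + 6*B)
(x(W(-4))*C(-4 + 2))*A = ((8*(-4 - 4)²)*(-36 + 6*(-4 + 2)))*34 = ((8*(-8)²)*(-36 + 6*(-2)))*34 = ((8*64)*(-36 - 12))*34 = (512*(-48))*34 = -24576*34 = -835584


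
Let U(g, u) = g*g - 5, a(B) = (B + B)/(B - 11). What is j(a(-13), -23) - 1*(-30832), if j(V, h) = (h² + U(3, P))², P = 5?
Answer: 314921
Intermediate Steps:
a(B) = 2*B/(-11 + B) (a(B) = (2*B)/(-11 + B) = 2*B/(-11 + B))
U(g, u) = -5 + g² (U(g, u) = g² - 5 = -5 + g²)
j(V, h) = (4 + h²)² (j(V, h) = (h² + (-5 + 3²))² = (h² + (-5 + 9))² = (h² + 4)² = (4 + h²)²)
j(a(-13), -23) - 1*(-30832) = (4 + (-23)²)² - 1*(-30832) = (4 + 529)² + 30832 = 533² + 30832 = 284089 + 30832 = 314921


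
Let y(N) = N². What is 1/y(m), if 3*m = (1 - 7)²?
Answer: 1/144 ≈ 0.0069444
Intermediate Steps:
m = 12 (m = (1 - 7)²/3 = (⅓)*(-6)² = (⅓)*36 = 12)
1/y(m) = 1/(12²) = 1/144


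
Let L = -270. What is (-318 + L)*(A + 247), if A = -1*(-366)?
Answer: -360444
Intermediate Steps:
A = 366
(-318 + L)*(A + 247) = (-318 - 270)*(366 + 247) = -588*613 = -360444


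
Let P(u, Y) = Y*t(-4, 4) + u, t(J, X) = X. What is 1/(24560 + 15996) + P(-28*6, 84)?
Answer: 6813409/40556 ≈ 168.00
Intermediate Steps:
P(u, Y) = u + 4*Y (P(u, Y) = Y*4 + u = 4*Y + u = u + 4*Y)
1/(24560 + 15996) + P(-28*6, 84) = 1/(24560 + 15996) + (-28*6 + 4*84) = 1/40556 + (-168 + 336) = 1/40556 + 168 = 6813409/40556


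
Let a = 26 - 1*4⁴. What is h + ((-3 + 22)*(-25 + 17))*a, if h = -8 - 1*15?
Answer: 34937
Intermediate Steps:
a = -230 (a = 26 - 1*256 = 26 - 256 = -230)
h = -23 (h = -8 - 15 = -23)
h + ((-3 + 22)*(-25 + 17))*a = -23 + ((-3 + 22)*(-25 + 17))*(-230) = -23 + (19*(-8))*(-230) = -23 - 152*(-230) = -23 + 34960 = 34937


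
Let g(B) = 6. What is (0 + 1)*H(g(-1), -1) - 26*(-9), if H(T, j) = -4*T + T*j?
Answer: 204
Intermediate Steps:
(0 + 1)*H(g(-1), -1) - 26*(-9) = (0 + 1)*(6*(-4 - 1)) - 26*(-9) = 1*(6*(-5)) + 234 = 1*(-30) + 234 = -30 + 234 = 204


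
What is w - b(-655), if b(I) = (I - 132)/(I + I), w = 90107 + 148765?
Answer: 312921533/1310 ≈ 2.3887e+5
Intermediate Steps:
w = 238872
b(I) = (-132 + I)/(2*I) (b(I) = (-132 + I)/((2*I)) = (-132 + I)*(1/(2*I)) = (-132 + I)/(2*I))
w - b(-655) = 238872 - (-132 - 655)/(2*(-655)) = 238872 - (-1)*(-787)/(2*655) = 238872 - 1*787/1310 = 238872 - 787/1310 = 312921533/1310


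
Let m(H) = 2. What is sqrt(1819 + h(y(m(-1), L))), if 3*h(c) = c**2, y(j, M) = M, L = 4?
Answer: sqrt(16419)/3 ≈ 42.712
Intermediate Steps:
h(c) = c**2/3
sqrt(1819 + h(y(m(-1), L))) = sqrt(1819 + (1/3)*4**2) = sqrt(1819 + (1/3)*16) = sqrt(1819 + 16/3) = sqrt(5473/3) = sqrt(16419)/3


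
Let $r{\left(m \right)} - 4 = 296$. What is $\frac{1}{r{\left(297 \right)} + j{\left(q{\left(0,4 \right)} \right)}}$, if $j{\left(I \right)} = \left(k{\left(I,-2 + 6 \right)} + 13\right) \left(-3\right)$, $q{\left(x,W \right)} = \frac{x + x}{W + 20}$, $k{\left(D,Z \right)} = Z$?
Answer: $\frac{1}{249} \approx 0.0040161$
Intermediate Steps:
$q{\left(x,W \right)} = \frac{2 x}{20 + W}$
$j{\left(I \right)} = -51$ ($j{\left(I \right)} = \left(\left(-2 + 6\right) + 13\right) \left(-3\right) = \left(4 + 13\right) \left(-3\right) = 17 \left(-3\right) = -51$)
$r{\left(m \right)} = 300$ ($r{\left(m \right)} = 4 + 296 = 300$)
$\frac{1}{r{\left(297 \right)} + j{\left(q{\left(0,4 \right)} \right)}} = \frac{1}{300 - 51} = \frac{1}{249}$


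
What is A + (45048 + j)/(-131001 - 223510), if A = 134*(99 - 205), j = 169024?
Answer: -5035688316/354511 ≈ -14205.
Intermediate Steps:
A = -14204 (A = 134*(-106) = -14204)
A + (45048 + j)/(-131001 - 223510) = -14204 + (45048 + 169024)/(-131001 - 223510) = -14204 + 214072/(-354511) = -14204 + 214072*(-1/354511) = -14204 - 214072/354511 = -5035688316/354511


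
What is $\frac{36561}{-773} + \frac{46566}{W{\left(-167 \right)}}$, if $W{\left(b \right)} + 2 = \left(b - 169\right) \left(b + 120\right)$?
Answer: $- \frac{270651336}{6102835} \approx -44.348$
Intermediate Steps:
$W{\left(b \right)} = -2 + \left(-169 + b\right) \left(120 + b\right)$ ($W{\left(b \right)} = -2 + \left(b - 169\right) \left(b + 120\right) = -2 + \left(-169 + b\right) \left(120 + b\right)$)
$\frac{36561}{-773} + \frac{46566}{W{\left(-167 \right)}} = \frac{36561}{-773} + \frac{46566}{-20282 + \left(-167\right)^{2} - -8183} = 36561 \left(- \frac{1}{773}\right) + \frac{46566}{-20282 + 27889 + 8183} = - \frac{36561}{773} + \frac{46566}{15790} = - \frac{36561}{773} + 46566 \cdot \frac{1}{15790} = - \frac{36561}{773} + \frac{23283}{7895} = - \frac{270651336}{6102835}$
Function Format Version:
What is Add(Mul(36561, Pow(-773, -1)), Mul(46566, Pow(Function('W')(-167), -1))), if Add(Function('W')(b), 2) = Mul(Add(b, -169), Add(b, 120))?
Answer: Rational(-270651336, 6102835) ≈ -44.348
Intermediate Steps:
Function('W')(b) = Add(-2, Mul(Add(-169, b), Add(120, b))) (Function('W')(b) = Add(-2, Mul(Add(b, -169), Add(b, 120))) = Add(-2, Mul(Add(-169, b), Add(120, b))))
Add(Mul(36561, Pow(-773, -1)), Mul(46566, Pow(Function('W')(-167), -1))) = Add(Mul(36561, Pow(-773, -1)), Mul(46566, Pow(Add(-20282, Pow(-167, 2), Mul(-49, -167)), -1))) = Add(Mul(36561, Rational(-1, 773)), Mul(46566, Pow(Add(-20282, 27889, 8183), -1))) = Add(Rational(-36561, 773), Mul(46566, Pow(15790, -1))) = Add(Rational(-36561, 773), Mul(46566, Rational(1, 15790))) = Add(Rational(-36561, 773), Rational(23283, 7895)) = Rational(-270651336, 6102835)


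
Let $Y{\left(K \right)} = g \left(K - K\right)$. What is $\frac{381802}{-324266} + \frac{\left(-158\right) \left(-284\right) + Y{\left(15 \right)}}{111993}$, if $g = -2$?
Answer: $- \frac{14104343717}{18157761069} \approx -0.77677$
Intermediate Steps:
$Y{\left(K \right)} = 0$ ($Y{\left(K \right)} = - 2 \left(K - K\right) = \left(-2\right) 0 = 0$)
$\frac{381802}{-324266} + \frac{\left(-158\right) \left(-284\right) + Y{\left(15 \right)}}{111993} = \frac{381802}{-324266} + \frac{\left(-158\right) \left(-284\right) + 0}{111993} = 381802 \left(- \frac{1}{324266}\right) + \left(44872 + 0\right) \frac{1}{111993} = - \frac{190901}{162133} + 44872 \cdot \frac{1}{111993} = - \frac{190901}{162133} + \frac{44872}{111993} = - \frac{14104343717}{18157761069}$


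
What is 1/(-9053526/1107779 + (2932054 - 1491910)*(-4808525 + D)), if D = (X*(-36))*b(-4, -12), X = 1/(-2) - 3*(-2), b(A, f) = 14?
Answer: -1107779/7675756941236001798 ≈ -1.4432e-13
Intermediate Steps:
X = 11/2 (X = -½ + 6 = 11/2 ≈ 5.5000)
D = -2772 (D = ((11/2)*(-36))*14 = -198*14 = -2772)
1/(-9053526/1107779 + (2932054 - 1491910)*(-4808525 + D)) = 1/(-9053526/1107779 + (2932054 - 1491910)*(-4808525 - 2772)) = 1/(-9053526*1/1107779 + 1440144*(-4811297)) = 1/(-9053526/1107779 - 6928960506768) = 1/(-7675756941236001798/1107779) = -1107779/7675756941236001798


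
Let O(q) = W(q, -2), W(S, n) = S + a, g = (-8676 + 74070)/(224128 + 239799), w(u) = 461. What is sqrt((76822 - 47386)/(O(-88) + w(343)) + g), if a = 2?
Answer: sqrt(10578059777199490)/11598175 ≈ 8.8678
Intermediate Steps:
g = 65394/463927 ≈ 0.14096
W(S, n) = 2 + S (W(S, n) = S + 2 = 2 + S)
O(q) = 2 + q
sqrt((76822 - 47386)/(O(-88) + w(343)) + g) = sqrt((76822 - 47386)/((2 - 88) + 461) + 65394/463927) = sqrt(29436/(-86 + 461) + 65394/463927) = sqrt(29436/375 + 65394/463927) = sqrt(29436*(1/375) + 65394/463927) = sqrt(9812/125 + 65394/463927) = sqrt(4560225974/57990875) = sqrt(10578059777199490)/11598175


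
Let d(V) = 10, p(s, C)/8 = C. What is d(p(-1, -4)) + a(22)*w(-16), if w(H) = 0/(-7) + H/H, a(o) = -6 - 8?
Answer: -4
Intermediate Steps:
p(s, C) = 8*C
a(o) = -14
w(H) = 1 (w(H) = 0*(-⅐) + 1 = 0 + 1 = 1)
d(p(-1, -4)) + a(22)*w(-16) = 10 - 14*1 = 10 - 14 = -4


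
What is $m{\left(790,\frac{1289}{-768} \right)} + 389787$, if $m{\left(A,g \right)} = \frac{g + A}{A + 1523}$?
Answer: $\frac{692411995639}{1776384} \approx 3.8979 \cdot 10^{5}$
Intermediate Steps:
$m{\left(A,g \right)} = \frac{A + g}{1523 + A}$
$m{\left(790,\frac{1289}{-768} \right)} + 389787 = \frac{790 + \frac{1289}{-768}}{1523 + 790} + 389787 = \frac{790 + 1289 \left(- \frac{1}{768}\right)}{2313} + 389787 = \frac{790 - \frac{1289}{768}}{2313} + 389787 = \frac{1}{2313} \cdot \frac{605431}{768} + 389787 = \frac{605431}{1776384} + 389787 = \frac{692411995639}{1776384}$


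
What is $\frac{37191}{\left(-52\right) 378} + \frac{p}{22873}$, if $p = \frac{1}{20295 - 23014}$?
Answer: $- \frac{110141478613}{58211419032} \approx -1.8921$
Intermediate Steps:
$p = - \frac{1}{2719}$ ($p = \frac{1}{-2719} = - \frac{1}{2719} \approx -0.00036778$)
$\frac{37191}{\left(-52\right) 378} + \frac{p}{22873} = \frac{37191}{\left(-52\right) 378} - \frac{1}{2719 \cdot 22873} = \frac{37191}{-19656} - \frac{1}{62191687} = 37191 \left(- \frac{1}{19656}\right) - \frac{1}{62191687} = - \frac{1771}{936} - \frac{1}{62191687} = - \frac{110141478613}{58211419032}$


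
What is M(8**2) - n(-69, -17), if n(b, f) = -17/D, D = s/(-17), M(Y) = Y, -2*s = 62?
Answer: 2273/31 ≈ 73.323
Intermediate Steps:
s = -31 (s = -1/2*62 = -31)
D = 31/17 (D = -31/(-17) = -31*(-1/17) = 31/17 ≈ 1.8235)
n(b, f) = -289/31 (n(b, f) = -17/31/17 = -17*17/31 = -289/31)
M(8**2) - n(-69, -17) = 8**2 - 1*(-289/31) = 64 + 289/31 = 2273/31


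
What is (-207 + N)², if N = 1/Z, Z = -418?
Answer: 7486921729/174724 ≈ 42850.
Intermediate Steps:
N = -1/418 (N = 1/(-418) = -1/418 ≈ -0.0023923)
(-207 + N)² = (-207 - 1/418)² = (-86527/418)² = 7486921729/174724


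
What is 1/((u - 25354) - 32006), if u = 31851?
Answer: -1/25509 ≈ -3.9202e-5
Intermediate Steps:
1/((u - 25354) - 32006) = 1/((31851 - 25354) - 32006) = 1/(6497 - 32006) = 1/(-25509) = -1/25509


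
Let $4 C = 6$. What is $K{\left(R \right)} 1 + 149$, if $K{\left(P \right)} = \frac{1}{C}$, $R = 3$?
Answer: $\frac{449}{3} \approx 149.67$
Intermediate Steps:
$C = \frac{3}{2}$ ($C = \frac{1}{4} \cdot 6 = \frac{3}{2} \approx 1.5$)
$K{\left(P \right)} = \frac{2}{3}$ ($K{\left(P \right)} = \frac{1}{\frac{3}{2}} = \frac{2}{3}$)
$K{\left(R \right)} 1 + 149 = \frac{2}{3} \cdot 1 + 149 = \frac{2}{3} + 149 = \frac{449}{3}$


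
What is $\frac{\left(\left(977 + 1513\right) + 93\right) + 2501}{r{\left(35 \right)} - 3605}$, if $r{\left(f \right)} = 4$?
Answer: $- \frac{5084}{3601} \approx -1.4118$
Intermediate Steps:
$\frac{\left(\left(977 + 1513\right) + 93\right) + 2501}{r{\left(35 \right)} - 3605} = \frac{\left(\left(977 + 1513\right) + 93\right) + 2501}{4 - 3605} = \frac{\left(2490 + 93\right) + 2501}{-3601} = \left(2583 + 2501\right) \left(- \frac{1}{3601}\right) = 5084 \left(- \frac{1}{3601}\right) = - \frac{5084}{3601}$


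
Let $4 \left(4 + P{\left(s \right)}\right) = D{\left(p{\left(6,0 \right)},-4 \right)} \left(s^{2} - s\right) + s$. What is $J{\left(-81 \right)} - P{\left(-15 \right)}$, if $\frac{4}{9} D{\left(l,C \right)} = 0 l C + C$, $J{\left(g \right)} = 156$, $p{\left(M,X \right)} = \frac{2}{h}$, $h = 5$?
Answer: $\frac{2815}{4} \approx 703.75$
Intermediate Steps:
$p{\left(M,X \right)} = \frac{2}{5}$
$D{\left(l,C \right)} = \frac{9 C}{4}$ ($D{\left(l,C \right)} = \frac{9 \left(0 l C + C\right)}{4} = \frac{9 \left(0 C + C\right)}{4} = \frac{9 \left(0 + C\right)}{4} = \frac{9 C}{4}$)
$P{\left(s \right)} = -4 - \frac{9 s^{2}}{4} + \frac{5 s}{2}$ ($P{\left(s \right)} = -4 + \frac{\frac{9}{4} \left(-4\right) \left(s^{2} - s\right) + s}{4} = -4 + \frac{- 9 \left(s^{2} - s\right) + s}{4} = -4 + \frac{\left(- 9 s^{2} + 9 s\right) + s}{4} = -4 + \frac{- 9 s^{2} + 10 s}{4} = -4 - \left(- \frac{5 s}{2} + \frac{9 s^{2}}{4}\right) = -4 - \frac{9 s^{2}}{4} + \frac{5 s}{2}$)
$J{\left(-81 \right)} - P{\left(-15 \right)} = 156 - \left(-4 - \frac{9 \left(-15\right)^{2}}{4} + \frac{5}{2} \left(-15\right)\right) = 156 - \left(-4 - \frac{2025}{4} - \frac{75}{2}\right) = 156 - - \frac{2191}{4} = 156 + \frac{2191}{4} = \frac{2815}{4}$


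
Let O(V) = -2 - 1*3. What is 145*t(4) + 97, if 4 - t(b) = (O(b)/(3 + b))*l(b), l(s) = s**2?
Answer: 16339/7 ≈ 2334.1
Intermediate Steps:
O(V) = -5 (O(V) = -2 - 3 = -5)
t(b) = 4 + 5*b**2/(3 + b) (t(b) = 4 - -5/(3 + b)*b**2 = 4 - (-5/(3 + b))*b**2 = 4 - (-5)*b**2/(3 + b) = 4 + 5*b**2/(3 + b))
145*t(4) + 97 = 145*((12 + 4*4 + 5*4**2)/(3 + 4)) + 97 = 145*((12 + 16 + 5*16)/7) + 97 = 145*((12 + 16 + 80)/7) + 97 = 145*((1/7)*108) + 97 = 145*(108/7) + 97 = 15660/7 + 97 = 16339/7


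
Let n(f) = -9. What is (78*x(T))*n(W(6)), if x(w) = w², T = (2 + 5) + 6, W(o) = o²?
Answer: -118638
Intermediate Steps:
T = 13 (T = 7 + 6 = 13)
(78*x(T))*n(W(6)) = (78*13²)*(-9) = (78*169)*(-9) = 13182*(-9) = -118638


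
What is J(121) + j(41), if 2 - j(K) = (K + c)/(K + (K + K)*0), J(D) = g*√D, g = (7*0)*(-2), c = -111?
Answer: 152/41 ≈ 3.7073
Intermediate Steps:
g = 0 (g = 0*(-2) = 0)
J(D) = 0 (J(D) = 0*√D = 0)
j(K) = 2 - (-111 + K)/K (j(K) = 2 - (K - 111)/(K + (K + K)*0) = 2 - (-111 + K)/(K + (2*K)*0) = 2 - (-111 + K)/(K + 0) = 2 - (-111 + K)/K)
J(121) + j(41) = 0 + (111 + 41)/41 = 0 + (1/41)*152 = 0 + 152/41 = 152/41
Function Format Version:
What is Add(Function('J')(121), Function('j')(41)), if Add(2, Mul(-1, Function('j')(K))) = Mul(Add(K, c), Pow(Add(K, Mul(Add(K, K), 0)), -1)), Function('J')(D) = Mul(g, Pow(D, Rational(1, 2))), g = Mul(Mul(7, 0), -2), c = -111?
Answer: Rational(152, 41) ≈ 3.7073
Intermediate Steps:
g = 0 (g = Mul(0, -2) = 0)
Function('J')(D) = 0 (Function('J')(D) = Mul(0, Pow(D, Rational(1, 2))) = 0)
Function('j')(K) = Add(2, Mul(-1, Pow(K, -1), Add(-111, K))) (Function('j')(K) = Add(2, Mul(-1, Mul(Add(K, -111), Pow(Add(K, Mul(Add(K, K), 0)), -1)))) = Add(2, Mul(-1, Mul(Add(-111, K), Pow(Add(K, Mul(Mul(2, K), 0)), -1)))) = Add(2, Mul(-1, Mul(Add(-111, K), Pow(Add(K, 0), -1)))) = Add(2, Mul(-1, Mul(Add(-111, K), Pow(K, -1)))) = Add(2, Mul(-1, Mul(Pow(K, -1), Add(-111, K)))) = Add(2, Mul(-1, Pow(K, -1), Add(-111, K))))
Add(Function('J')(121), Function('j')(41)) = Add(0, Mul(Pow(41, -1), Add(111, 41))) = Add(0, Mul(Rational(1, 41), 152)) = Add(0, Rational(152, 41)) = Rational(152, 41)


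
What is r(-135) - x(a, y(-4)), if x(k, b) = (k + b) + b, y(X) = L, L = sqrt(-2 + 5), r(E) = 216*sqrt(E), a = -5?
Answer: 5 - 2*sqrt(3) + 648*I*sqrt(15) ≈ 1.5359 + 2509.7*I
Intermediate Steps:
L = sqrt(3) ≈ 1.7320
y(X) = sqrt(3)
x(k, b) = k + 2*b (x(k, b) = (b + k) + b = k + 2*b)
r(-135) - x(a, y(-4)) = 216*sqrt(-135) - (-5 + 2*sqrt(3)) = 216*(3*I*sqrt(15)) + (5 - 2*sqrt(3)) = 648*I*sqrt(15) + (5 - 2*sqrt(3)) = 5 - 2*sqrt(3) + 648*I*sqrt(15)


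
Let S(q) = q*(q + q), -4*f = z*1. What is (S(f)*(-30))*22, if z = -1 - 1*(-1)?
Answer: 0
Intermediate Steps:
z = 0 (z = -1 + 1 = 0)
f = 0 (f = -0 = -¼*0 = 0)
S(q) = 2*q² (S(q) = q*(2*q) = 2*q²)
(S(f)*(-30))*22 = ((2*0²)*(-30))*22 = ((2*0)*(-30))*22 = (0*(-30))*22 = 0*22 = 0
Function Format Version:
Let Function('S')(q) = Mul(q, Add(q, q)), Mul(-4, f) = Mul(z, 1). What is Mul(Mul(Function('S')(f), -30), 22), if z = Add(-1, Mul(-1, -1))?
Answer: 0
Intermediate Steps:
z = 0 (z = Add(-1, 1) = 0)
f = 0 (f = Mul(Rational(-1, 4), Mul(0, 1)) = Mul(Rational(-1, 4), 0) = 0)
Function('S')(q) = Mul(2, Pow(q, 2)) (Function('S')(q) = Mul(q, Mul(2, q)) = Mul(2, Pow(q, 2)))
Mul(Mul(Function('S')(f), -30), 22) = Mul(Mul(Mul(2, Pow(0, 2)), -30), 22) = Mul(Mul(Mul(2, 0), -30), 22) = Mul(Mul(0, -30), 22) = Mul(0, 22) = 0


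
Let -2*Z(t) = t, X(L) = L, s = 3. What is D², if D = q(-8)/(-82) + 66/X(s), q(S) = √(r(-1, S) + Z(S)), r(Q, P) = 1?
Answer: (1804 - √5)²/6724 ≈ 482.80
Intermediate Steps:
Z(t) = -t/2
q(S) = √(1 - S/2)
D = 22 - √5/82 (D = (√(4 - 2*(-8))/2)/(-82) + 66/3 = (√(4 + 16)/2)*(-1/82) + 66*(⅓) = (√20/2)*(-1/82) + 22 = ((2*√5)/2)*(-1/82) + 22 = √5*(-1/82) + 22 = -√5/82 + 22 = 22 - √5/82 ≈ 21.973)
D² = (22 - √5/82)²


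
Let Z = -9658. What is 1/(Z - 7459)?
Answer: -1/17117 ≈ -5.8421e-5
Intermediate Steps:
1/(Z - 7459) = 1/(-9658 - 7459) = 1/(-17117) = -1/17117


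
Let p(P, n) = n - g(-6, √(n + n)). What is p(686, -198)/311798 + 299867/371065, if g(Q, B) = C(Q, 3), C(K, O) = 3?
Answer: 1987730783/2461645210 ≈ 0.80748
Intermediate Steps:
g(Q, B) = 3
p(P, n) = -3 + n (p(P, n) = n - 1*3 = n - 3 = -3 + n)
p(686, -198)/311798 + 299867/371065 = (-3 - 198)/311798 + 299867/371065 = -201*1/311798 + 299867*(1/371065) = -201/311798 + 299867/371065 = 1987730783/2461645210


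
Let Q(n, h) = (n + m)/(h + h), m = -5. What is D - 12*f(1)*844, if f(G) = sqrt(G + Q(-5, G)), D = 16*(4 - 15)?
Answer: -176 - 20256*I ≈ -176.0 - 20256.0*I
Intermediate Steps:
Q(n, h) = (-5 + n)/(2*h) (Q(n, h) = (n - 5)/(h + h) = (-5 + n)/((2*h)) = (-5 + n)*(1/(2*h)) = (-5 + n)/(2*h))
D = -176 (D = 16*(-11) = -176)
f(G) = sqrt(G - 5/G) (f(G) = sqrt(G + (-5 - 5)/(2*G)) = sqrt(G + (1/2)*(-10)/G) = sqrt(G - 5/G))
D - 12*f(1)*844 = -176 - 12*sqrt(1 - 5/1)*844 = -176 - 12*sqrt(1 - 5*1)*844 = -176 - 12*sqrt(1 - 5)*844 = -176 - 24*I*844 = -176 - 20256*I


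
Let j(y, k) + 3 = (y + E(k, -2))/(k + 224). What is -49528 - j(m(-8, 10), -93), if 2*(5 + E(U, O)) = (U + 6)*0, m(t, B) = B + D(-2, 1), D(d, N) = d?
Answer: -6487778/131 ≈ -49525.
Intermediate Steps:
m(t, B) = -2 + B (m(t, B) = B - 2 = -2 + B)
E(U, O) = -5 (E(U, O) = -5 + ((U + 6)*0)/2 = -5 + ((6 + U)*0)/2 = -5 + (½)*0 = -5 + 0 = -5)
j(y, k) = -3 + (-5 + y)/(224 + k) (j(y, k) = -3 + (y - 5)/(k + 224) = -3 + (-5 + y)/(224 + k))
-49528 - j(m(-8, 10), -93) = -49528 - (-677 + (-2 + 10) - 3*(-93))/(224 - 93) = -49528 - (-677 + 8 + 279)/131 = -49528 - (-390)/131 = -49528 - 1*(-390/131) = -49528 + 390/131 = -6487778/131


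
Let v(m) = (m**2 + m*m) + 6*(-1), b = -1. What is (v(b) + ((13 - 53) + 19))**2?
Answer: 625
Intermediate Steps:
v(m) = -6 + 2*m**2 (v(m) = (m**2 + m**2) - 6 = 2*m**2 - 6 = -6 + 2*m**2)
(v(b) + ((13 - 53) + 19))**2 = ((-6 + 2*(-1)**2) + ((13 - 53) + 19))**2 = ((-6 + 2*1) + (-40 + 19))**2 = ((-6 + 2) - 21)**2 = (-4 - 21)**2 = (-25)**2 = 625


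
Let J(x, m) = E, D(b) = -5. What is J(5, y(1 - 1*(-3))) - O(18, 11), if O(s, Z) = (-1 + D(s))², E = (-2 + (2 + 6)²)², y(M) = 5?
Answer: 3808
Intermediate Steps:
E = 3844 (E = (-2 + 8²)² = (-2 + 64)² = 62² = 3844)
O(s, Z) = 36 (O(s, Z) = (-1 - 5)² = (-6)² = 36)
J(x, m) = 3844
J(5, y(1 - 1*(-3))) - O(18, 11) = 3844 - 1*36 = 3844 - 36 = 3808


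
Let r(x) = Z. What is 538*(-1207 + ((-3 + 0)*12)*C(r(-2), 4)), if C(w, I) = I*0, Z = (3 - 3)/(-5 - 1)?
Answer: -649366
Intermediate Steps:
Z = 0 (Z = 0/(-6) = 0*(-⅙) = 0)
r(x) = 0
C(w, I) = 0
538*(-1207 + ((-3 + 0)*12)*C(r(-2), 4)) = 538*(-1207 + ((-3 + 0)*12)*0) = 538*(-1207 - 3*12*0) = 538*(-1207 - 36*0) = 538*(-1207 + 0) = 538*(-1207) = -649366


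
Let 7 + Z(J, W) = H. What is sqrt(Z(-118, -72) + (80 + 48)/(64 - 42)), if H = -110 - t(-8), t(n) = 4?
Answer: I*sqrt(13937)/11 ≈ 10.732*I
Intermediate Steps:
H = -114 (H = -110 - 1*4 = -110 - 4 = -114)
Z(J, W) = -121 (Z(J, W) = -7 - 114 = -121)
sqrt(Z(-118, -72) + (80 + 48)/(64 - 42)) = sqrt(-121 + (80 + 48)/(64 - 42)) = sqrt(-121 + 128/22) = sqrt(-121 + 128*(1/22)) = sqrt(-121 + 64/11) = sqrt(-1267/11) = I*sqrt(13937)/11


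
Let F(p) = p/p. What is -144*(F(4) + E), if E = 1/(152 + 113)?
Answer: -38304/265 ≈ -144.54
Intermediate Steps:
E = 1/265 ≈ 0.0037736
F(p) = 1
-144*(F(4) + E) = -144*(1 + 1/265) = -144*266/265 = -38304/265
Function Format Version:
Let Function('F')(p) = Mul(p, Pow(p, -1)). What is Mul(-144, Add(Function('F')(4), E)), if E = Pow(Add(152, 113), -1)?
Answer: Rational(-38304, 265) ≈ -144.54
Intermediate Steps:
E = Rational(1, 265) (E = Pow(265, -1) = Rational(1, 265) ≈ 0.0037736)
Function('F')(p) = 1
Mul(-144, Add(Function('F')(4), E)) = Mul(-144, Add(1, Rational(1, 265))) = Mul(-144, Rational(266, 265)) = Rational(-38304, 265)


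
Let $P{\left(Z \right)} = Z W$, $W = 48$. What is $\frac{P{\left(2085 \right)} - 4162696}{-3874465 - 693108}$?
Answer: $\frac{4062616}{4567573} \approx 0.88945$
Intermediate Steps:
$P{\left(Z \right)} = 48 Z$ ($P{\left(Z \right)} = Z 48 = 48 Z$)
$\frac{P{\left(2085 \right)} - 4162696}{-3874465 - 693108} = \frac{48 \cdot 2085 - 4162696}{-3874465 - 693108} = \frac{100080 - 4162696}{-4567573} = \left(-4062616\right) \left(- \frac{1}{4567573}\right) = \frac{4062616}{4567573}$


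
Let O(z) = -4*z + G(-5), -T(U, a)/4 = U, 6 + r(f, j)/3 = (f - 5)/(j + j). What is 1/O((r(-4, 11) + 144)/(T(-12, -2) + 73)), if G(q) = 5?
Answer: 1331/1165 ≈ 1.1425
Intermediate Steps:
r(f, j) = -18 + 3*(-5 + f)/(2*j) (r(f, j) = -18 + 3*((f - 5)/(j + j)) = -18 + 3*((-5 + f)/((2*j))) = -18 + 3*((-5 + f)*(1/(2*j))) = -18 + 3*((-5 + f)/(2*j)) = -18 + 3*(-5 + f)/(2*j))
T(U, a) = -4*U
O(z) = 5 - 4*z (O(z) = -4*z + 5 = 5 - 4*z)
1/O((r(-4, 11) + 144)/(T(-12, -2) + 73)) = 1/(5 - 4*((3/2)*(-5 - 4 - 12*11)/11 + 144)/(-4*(-12) + 73)) = 1/(5 - 4*((3/2)*(1/11)*(-5 - 4 - 132) + 144)/(48 + 73)) = 1/(5 - 4*((3/2)*(1/11)*(-141) + 144)/121) = 1/(5 - 4*(-423/22 + 144)/121) = 1/(5 - 5490/(11*121)) = 1/(5 - 4*2745/2662) = 1/(5 - 5490/1331) = 1/(1165/1331) = 1331/1165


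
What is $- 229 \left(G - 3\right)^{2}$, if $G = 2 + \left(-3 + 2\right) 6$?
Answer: $-11221$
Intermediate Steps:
$G = -4$ ($G = 2 - 6 = -4$)
$- 229 \left(G - 3\right)^{2} = - 229 \left(-4 - 3\right)^{2} = - 229 \left(-7\right)^{2} = \left(-229\right) 49 = -11221$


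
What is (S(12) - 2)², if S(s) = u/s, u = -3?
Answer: 81/16 ≈ 5.0625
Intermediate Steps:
S(s) = -3/s
(S(12) - 2)² = (-3/12 - 2)² = (-3*1/12 - 2)² = (-¼ - 2)² = (-9/4)² = 81/16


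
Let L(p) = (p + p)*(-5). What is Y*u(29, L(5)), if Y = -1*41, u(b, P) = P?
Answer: 2050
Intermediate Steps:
L(p) = -10*p (L(p) = (2*p)*(-5) = -10*p)
Y = -41
Y*u(29, L(5)) = -(-410)*5 = -41*(-50) = 2050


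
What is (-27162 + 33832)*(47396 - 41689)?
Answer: 38065690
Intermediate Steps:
(-27162 + 33832)*(47396 - 41689) = 6670*5707 = 38065690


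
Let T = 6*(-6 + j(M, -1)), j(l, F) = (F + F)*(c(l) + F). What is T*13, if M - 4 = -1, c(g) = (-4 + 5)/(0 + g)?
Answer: -364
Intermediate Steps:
c(g) = 1/g
M = 3 (M = 4 - 1 = 3)
j(l, F) = 2*F*(F + 1/l) (j(l, F) = (F + F)*(1/l + F) = (2*F)*(F + 1/l) = 2*F*(F + 1/l))
T = -28 (T = 6*(-6 + 2*(-1)*(1 - 1*3)/3) = 6*(-6 + 2*(-1)*(1/3)*(1 - 3)) = 6*(-6 + 2*(-1)*(1/3)*(-2)) = 6*(-6 + 4/3) = 6*(-14/3) = -28)
T*13 = -28*13 = -364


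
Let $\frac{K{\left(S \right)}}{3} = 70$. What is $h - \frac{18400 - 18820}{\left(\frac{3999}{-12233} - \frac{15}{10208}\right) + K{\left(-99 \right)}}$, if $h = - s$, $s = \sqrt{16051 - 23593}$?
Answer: $\frac{17482424960}{8727544051} - 3 i \sqrt{838} \approx 2.0031 - 86.845 i$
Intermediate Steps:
$s = 3 i \sqrt{838}$ ($s = \sqrt{-7542} = 3 i \sqrt{838} \approx 86.845 i$)
$K{\left(S \right)} = 210$ ($K{\left(S \right)} = 3 \cdot 70 = 210$)
$h = - 3 i \sqrt{838} \approx - 86.845 i$
$h - \frac{18400 - 18820}{\left(\frac{3999}{-12233} - \frac{15}{10208}\right) + K{\left(-99 \right)}} = - 3 i \sqrt{838} - \frac{18400 - 18820}{\left(\frac{3999}{-12233} - \frac{15}{10208}\right) + 210} = - 3 i \sqrt{838} - - \frac{420}{\left(3999 \left(- \frac{1}{12233}\right) - \frac{15}{10208}\right) + 210} = - 3 i \sqrt{838} - - \frac{420}{\left(- \frac{3999}{12233} - \frac{15}{10208}\right) + 210} = - 3 i \sqrt{838} - - \frac{420}{- \frac{41005287}{124874464} + 210} = - 3 i \sqrt{838} - - \frac{420}{\frac{26182632153}{124874464}} = - 3 i \sqrt{838} - \left(-420\right) \frac{124874464}{26182632153} = - 3 i \sqrt{838} - - \frac{17482424960}{8727544051} = - 3 i \sqrt{838} + \frac{17482424960}{8727544051} = \frac{17482424960}{8727544051} - 3 i \sqrt{838}$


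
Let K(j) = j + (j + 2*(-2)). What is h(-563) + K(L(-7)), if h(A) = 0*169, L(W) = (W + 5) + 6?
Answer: 4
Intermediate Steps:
L(W) = 11 + W (L(W) = (5 + W) + 6 = 11 + W)
h(A) = 0
K(j) = -4 + 2*j (K(j) = j + (j - 4) = j + (-4 + j) = -4 + 2*j)
h(-563) + K(L(-7)) = 0 + (-4 + 2*(11 - 7)) = 0 + (-4 + 2*4) = 0 + (-4 + 8) = 0 + 4 = 4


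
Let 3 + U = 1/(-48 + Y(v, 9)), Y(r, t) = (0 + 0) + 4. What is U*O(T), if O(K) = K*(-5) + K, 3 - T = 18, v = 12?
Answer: -1995/11 ≈ -181.36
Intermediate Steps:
T = -15 (T = 3 - 1*18 = 3 - 18 = -15)
O(K) = -4*K (O(K) = -5*K + K = -4*K)
Y(r, t) = 4 (Y(r, t) = 0 + 4 = 4)
U = -133/44 (U = -3 + 1/(-48 + 4) = -3 + 1/(-44) = -3 - 1/44 = -133/44 ≈ -3.0227)
U*O(T) = -(-133)*(-15)/11 = -133/44*60 = -1995/11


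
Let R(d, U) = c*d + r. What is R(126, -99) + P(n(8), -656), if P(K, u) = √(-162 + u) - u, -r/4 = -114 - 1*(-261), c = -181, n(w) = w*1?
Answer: -22738 + I*√818 ≈ -22738.0 + 28.601*I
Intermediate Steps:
n(w) = w
r = -588 (r = -4*(-114 - 1*(-261)) = -4*(-114 + 261) = -4*147 = -588)
R(d, U) = -588 - 181*d (R(d, U) = -181*d - 588 = -588 - 181*d)
R(126, -99) + P(n(8), -656) = (-588 - 181*126) + (√(-162 - 656) - 1*(-656)) = (-588 - 22806) + (√(-818) + 656) = -23394 + (I*√818 + 656) = -23394 + (656 + I*√818) = -22738 + I*√818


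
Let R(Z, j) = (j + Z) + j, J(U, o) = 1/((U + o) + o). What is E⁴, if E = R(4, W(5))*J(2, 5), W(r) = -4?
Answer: 1/81 ≈ 0.012346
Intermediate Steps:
J(U, o) = 1/(U + 2*o)
R(Z, j) = Z + 2*j (R(Z, j) = (Z + j) + j = Z + 2*j)
E = -⅓ (E = (4 + 2*(-4))/(2 + 2*5) = (4 - 8)/(2 + 10) = -4/12 = -4*1/12 = -⅓ ≈ -0.33333)
E⁴ = (-⅓)⁴ = 1/81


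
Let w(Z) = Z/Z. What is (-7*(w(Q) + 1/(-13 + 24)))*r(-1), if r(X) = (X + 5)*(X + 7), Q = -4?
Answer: -2016/11 ≈ -183.27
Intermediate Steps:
w(Z) = 1
r(X) = (5 + X)*(7 + X)
(-7*(w(Q) + 1/(-13 + 24)))*r(-1) = (-7*(1 + 1/(-13 + 24)))*(35 + (-1)² + 12*(-1)) = (-7*(1 + 1/11))*(35 + 1 - 12) = -7*(1 + 1/11)*24 = -7*12/11*24 = -84/11*24 = -2016/11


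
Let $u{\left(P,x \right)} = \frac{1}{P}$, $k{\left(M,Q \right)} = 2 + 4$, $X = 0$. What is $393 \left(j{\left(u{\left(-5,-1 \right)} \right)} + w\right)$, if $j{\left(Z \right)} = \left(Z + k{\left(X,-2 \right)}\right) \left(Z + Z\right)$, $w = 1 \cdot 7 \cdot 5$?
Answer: $\frac{321081}{25} \approx 12843.0$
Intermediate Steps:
$k{\left(M,Q \right)} = 6$
$w = 35$ ($w = 7 \cdot 5 = 35$)
$j{\left(Z \right)} = 2 Z \left(6 + Z\right)$ ($j{\left(Z \right)} = \left(Z + 6\right) \left(Z + Z\right) = \left(6 + Z\right) 2 Z = 2 Z \left(6 + Z\right)$)
$393 \left(j{\left(u{\left(-5,-1 \right)} \right)} + w\right) = 393 \left(\frac{2 \left(6 + \frac{1}{-5}\right)}{-5} + 35\right) = 393 \left(2 \left(- \frac{1}{5}\right) \left(6 - \frac{1}{5}\right) + 35\right) = 393 \left(2 \left(- \frac{1}{5}\right) \frac{29}{5} + 35\right) = 393 \left(- \frac{58}{25} + 35\right) = 393 \cdot \frac{817}{25} = \frac{321081}{25}$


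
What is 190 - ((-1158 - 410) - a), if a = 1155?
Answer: 2913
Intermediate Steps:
190 - ((-1158 - 410) - a) = 190 - ((-1158 - 410) - 1*1155) = 190 - (-1568 - 1155) = 190 - 1*(-2723) = 190 + 2723 = 2913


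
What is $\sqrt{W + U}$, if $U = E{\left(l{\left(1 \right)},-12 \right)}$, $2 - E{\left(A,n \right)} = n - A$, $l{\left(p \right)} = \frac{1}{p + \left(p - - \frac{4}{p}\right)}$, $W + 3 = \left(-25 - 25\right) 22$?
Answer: $\frac{i \sqrt{39198}}{6} \approx 32.997 i$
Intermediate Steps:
$W = -1103$ ($W = -3 + \left(-25 - 25\right) 22 = -3 - 1100 = -1103$)
$l{\left(p \right)} = \frac{1}{2 p + \frac{4}{p}}$ ($l{\left(p \right)} = \frac{1}{p + \left(p + \frac{4}{p}\right)} = \frac{1}{2 p + \frac{4}{p}}$)
$E{\left(A,n \right)} = 2 + A - n$ ($E{\left(A,n \right)} = 2 - \left(n - A\right) = 2 + \left(A - n\right) = 2 + A - n$)
$U = \frac{85}{6}$ ($U = 2 + \frac{1}{2} \cdot 1 \frac{1}{2 + 1^{2}} - -12 = 2 + \frac{1}{2} \cdot 1 \frac{1}{2 + 1} + 12 = 2 + \frac{1}{2} \cdot 1 \cdot \frac{1}{3} + 12 = 2 + \frac{1}{6} + 12 = \frac{85}{6} \approx 14.167$)
$\sqrt{W + U} = \sqrt{-1103 + \frac{85}{6}} = \sqrt{- \frac{6533}{6}} = \frac{i \sqrt{39198}}{6}$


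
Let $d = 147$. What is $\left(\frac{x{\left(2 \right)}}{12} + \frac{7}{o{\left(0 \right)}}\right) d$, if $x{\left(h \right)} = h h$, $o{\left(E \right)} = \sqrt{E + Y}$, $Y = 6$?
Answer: $49 + \frac{343 \sqrt{6}}{2} \approx 469.09$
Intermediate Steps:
$o{\left(E \right)} = \sqrt{6 + E}$ ($o{\left(E \right)} = \sqrt{E + 6} = \sqrt{6 + E}$)
$x{\left(h \right)} = h^{2}$
$\left(\frac{x{\left(2 \right)}}{12} + \frac{7}{o{\left(0 \right)}}\right) d = \left(\frac{2^{2}}{12} + \frac{7}{\sqrt{6 + 0}}\right) 147 = \left(4 \cdot \frac{1}{12} + \frac{7}{\sqrt{6}}\right) 147 = \left(\frac{1}{3} + 7 \frac{\sqrt{6}}{6}\right) 147 = \left(\frac{1}{3} + \frac{7 \sqrt{6}}{6}\right) 147 = 49 + \frac{343 \sqrt{6}}{2}$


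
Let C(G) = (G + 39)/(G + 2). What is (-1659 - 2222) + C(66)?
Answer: -263803/68 ≈ -3879.5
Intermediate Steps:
C(G) = (39 + G)/(2 + G)
(-1659 - 2222) + C(66) = (-1659 - 2222) + (39 + 66)/(2 + 66) = -3881 + 105/68 = -263803/68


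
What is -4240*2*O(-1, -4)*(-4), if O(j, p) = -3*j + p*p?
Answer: 644480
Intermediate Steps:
O(j, p) = p² - 3*j (O(j, p) = -3*j + p² = p² - 3*j)
-4240*2*O(-1, -4)*(-4) = -4240*2*((-4)² - 3*(-1))*(-4) = -4240*2*(16 + 3)*(-4) = -4240*2*19*(-4) = -161120*(-4) = -4240*(-152) = 644480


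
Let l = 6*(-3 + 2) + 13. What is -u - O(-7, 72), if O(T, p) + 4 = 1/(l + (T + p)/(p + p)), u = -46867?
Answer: 50292439/1073 ≈ 46871.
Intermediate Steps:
l = 7 (l = 6*(-1) + 13 = -6 + 13 = 7)
O(T, p) = -4 + 1/(7 + (T + p)/(2*p)) (O(T, p) = -4 + 1/(7 + (T + p)/(p + p)) = -4 + 1/(7 + (T + p)/((2*p))) = -4 + 1/(7 + (T + p)*(1/(2*p))) = -4 + 1/(7 + (T + p)/(2*p)))
-u - O(-7, 72) = -1*(-46867) - 2*(-29*72 - 2*(-7))/(-7 + 15*72) = 46867 - 2*(-2088 + 14)/(-7 + 1080) = 46867 - 2*(-2074)/1073 = 46867 - 1*(-4148/1073) = 46867 + 4148/1073 = 50292439/1073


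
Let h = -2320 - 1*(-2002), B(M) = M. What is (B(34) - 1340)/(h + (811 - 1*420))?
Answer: -1306/73 ≈ -17.890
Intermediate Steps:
h = -318 (h = -2320 + 2002 = -318)
(B(34) - 1340)/(h + (811 - 1*420)) = (34 - 1340)/(-318 + (811 - 1*420)) = -1306/(-318 + (811 - 420)) = -1306/(-318 + 391) = -1306/73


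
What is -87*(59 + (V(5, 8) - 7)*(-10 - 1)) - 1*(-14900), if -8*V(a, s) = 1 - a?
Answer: 7093/2 ≈ 3546.5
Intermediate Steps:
V(a, s) = -⅛ + a/8 (V(a, s) = -(1 - a)/8 = -⅛ + a/8)
-87*(59 + (V(5, 8) - 7)*(-10 - 1)) - 1*(-14900) = -87*(59 + ((-⅛ + (⅛)*5) - 7)*(-10 - 1)) - 1*(-14900) = -87*(59 + ((-⅛ + 5/8) - 7)*(-11)) + 14900 = -87*(59 + (½ - 7)*(-11)) + 14900 = -87*(59 - 13/2*(-11)) + 14900 = -87*(59 + 143/2) + 14900 = -87*261/2 + 14900 = -22707/2 + 14900 = 7093/2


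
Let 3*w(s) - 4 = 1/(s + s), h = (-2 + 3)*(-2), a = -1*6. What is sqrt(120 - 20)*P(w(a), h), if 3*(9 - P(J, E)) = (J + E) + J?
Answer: 2375/27 ≈ 87.963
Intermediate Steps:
a = -6
h = -2 (h = 1*(-2) = -2)
w(s) = 4/3 + 1/(6*s) (w(s) = 4/3 + 1/(3*(s + s)) = 4/3 + 1/(3*((2*s))) = 4/3 + (1/(2*s))/3 = 4/3 + 1/(6*s))
P(J, E) = 9 - 2*J/3 - E/3 (P(J, E) = 9 - ((J + E) + J)/3 = 9 - ((E + J) + J)/3 = 9 - (E + 2*J)/3 = 9 + (-2*J/3 - E/3) = 9 - 2*J/3 - E/3)
sqrt(120 - 20)*P(w(a), h) = sqrt(120 - 20)*(9 - (1 + 8*(-6))/(9*(-6)) - 1/3*(-2)) = sqrt(100)*(9 - (-1)*(1 - 48)/(9*6) + 2/3) = 10*(9 - (-1)*(-47)/(9*6) + 2/3) = 10*(9 - 2/3*47/36 + 2/3) = 10*(9 - 47/54 + 2/3) = 10*(475/54) = 2375/27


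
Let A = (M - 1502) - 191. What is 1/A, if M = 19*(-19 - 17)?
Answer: -1/2377 ≈ -0.00042070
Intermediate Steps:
M = -684 (M = 19*(-36) = -684)
A = -2377 (A = (-684 - 1502) - 191 = -2186 - 191 = -2377)
1/A = 1/(-2377) = -1/2377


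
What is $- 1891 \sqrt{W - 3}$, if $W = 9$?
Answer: $- 1891 \sqrt{6} \approx -4632.0$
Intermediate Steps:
$- 1891 \sqrt{W - 3} = - 1891 \sqrt{9 - 3} = - 1891 \sqrt{6}$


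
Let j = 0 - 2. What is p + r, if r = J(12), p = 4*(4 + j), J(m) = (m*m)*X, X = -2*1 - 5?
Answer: -1000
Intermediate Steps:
j = -2
X = -7 (X = -2 - 5 = -7)
J(m) = -7*m**2 (J(m) = (m*m)*(-7) = m**2*(-7) = -7*m**2)
p = 8 (p = 4*(4 - 2) = 4*2 = 8)
r = -1008 (r = -7*12**2 = -7*144 = -1008)
p + r = 8 - 1008 = -1000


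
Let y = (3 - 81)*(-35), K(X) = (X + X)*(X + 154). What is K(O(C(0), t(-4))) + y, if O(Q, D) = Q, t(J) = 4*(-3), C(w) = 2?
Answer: 3354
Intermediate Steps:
t(J) = -12
K(X) = 2*X*(154 + X) (K(X) = (2*X)*(154 + X) = 2*X*(154 + X))
y = 2730 (y = -78*(-35) = 2730)
K(O(C(0), t(-4))) + y = 2*2*(154 + 2) + 2730 = 2*2*156 + 2730 = 624 + 2730 = 3354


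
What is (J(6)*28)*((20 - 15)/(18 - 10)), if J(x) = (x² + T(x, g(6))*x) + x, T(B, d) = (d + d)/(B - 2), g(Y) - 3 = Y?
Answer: 2415/2 ≈ 1207.5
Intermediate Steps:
g(Y) = 3 + Y
T(B, d) = 2*d/(-2 + B) (T(B, d) = (2*d)/(-2 + B) = 2*d/(-2 + B))
J(x) = x + x² + 18*x/(-2 + x) (J(x) = (x² + (2*(3 + 6)/(-2 + x))*x) + x = (x² + (2*9/(-2 + x))*x) + x = (x² + (18/(-2 + x))*x) + x = (x² + 18*x/(-2 + x)) + x = x + x² + 18*x/(-2 + x))
(J(6)*28)*((20 - 15)/(18 - 10)) = ((6*(16 + 6² - 1*6)/(-2 + 6))*28)*((20 - 15)/(18 - 10)) = ((6*(16 + 36 - 6)/4)*28)*(5/8) = ((6*(¼)*46)*28)*(5*(⅛)) = (69*28)*(5/8) = 1932*(5/8) = 2415/2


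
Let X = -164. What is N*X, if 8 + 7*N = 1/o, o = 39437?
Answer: 51741180/276059 ≈ 187.43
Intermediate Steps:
N = -315495/276059 (N = -8/7 + (⅐)/39437 = -8/7 + (⅐)*(1/39437) = -8/7 + 1/276059 = -315495/276059 ≈ -1.1429)
N*X = -315495/276059*(-164) = 51741180/276059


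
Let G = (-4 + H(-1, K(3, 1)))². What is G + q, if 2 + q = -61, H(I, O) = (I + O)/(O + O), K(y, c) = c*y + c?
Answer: -3191/64 ≈ -49.859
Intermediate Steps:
K(y, c) = c + c*y
H(I, O) = (I + O)/(2*O) (H(I, O) = (I + O)/((2*O)) = (I + O)*(1/(2*O)) = (I + O)/(2*O))
q = -63 (q = -2 - 61 = -63)
G = 841/64 (G = (-4 + (-1 + 1*(1 + 3))/(2*((1*(1 + 3)))))² = (-4 + (-1 + 1*4)/(2*((1*4))))² = (-4 + (½)*(-1 + 4)/4)² = (-4 + (½)*(¼)*3)² = (-4 + 3/8)² = (-29/8)² = 841/64 ≈ 13.141)
G + q = 841/64 - 63 = -3191/64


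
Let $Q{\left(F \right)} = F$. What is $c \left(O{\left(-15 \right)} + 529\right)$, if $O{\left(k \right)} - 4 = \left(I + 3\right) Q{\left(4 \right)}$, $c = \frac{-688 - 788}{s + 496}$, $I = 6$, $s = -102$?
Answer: $- \frac{419922}{197} \approx -2131.6$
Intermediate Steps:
$c = - \frac{738}{197}$ ($c = \frac{-688 - 788}{-102 + 496} = - \frac{1476}{394} = \left(-1476\right) \frac{1}{394} = - \frac{738}{197} \approx -3.7462$)
$O{\left(k \right)} = 40$ ($O{\left(k \right)} = 4 + \left(6 + 3\right) 4 = 4 + 9 \cdot 4 = 4 + 36 = 40$)
$c \left(O{\left(-15 \right)} + 529\right) = - \frac{738 \left(40 + 529\right)}{197} = \left(- \frac{738}{197}\right) 569 = - \frac{419922}{197}$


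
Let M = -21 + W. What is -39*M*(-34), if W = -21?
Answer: -55692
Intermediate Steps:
M = -42 (M = -21 - 21 = -42)
-39*M*(-34) = -39*(-42)*(-34) = 1638*(-34) = -55692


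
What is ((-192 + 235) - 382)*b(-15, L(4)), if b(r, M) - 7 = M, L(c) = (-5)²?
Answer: -10848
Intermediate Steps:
L(c) = 25
b(r, M) = 7 + M
((-192 + 235) - 382)*b(-15, L(4)) = ((-192 + 235) - 382)*(7 + 25) = (43 - 382)*32 = -339*32 = -10848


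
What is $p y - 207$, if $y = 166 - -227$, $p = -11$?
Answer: $-4530$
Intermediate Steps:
$y = 393$ ($y = 166 + 227 = 393$)
$p y - 207 = \left(-11\right) 393 - 207 = -4323 - 207 = -4530$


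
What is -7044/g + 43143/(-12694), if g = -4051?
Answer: -85355757/51423394 ≈ -1.6599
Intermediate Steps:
-7044/g + 43143/(-12694) = -7044/(-4051) + 43143/(-12694) = -7044*(-1/4051) + 43143*(-1/12694) = 7044/4051 - 43143/12694 = -85355757/51423394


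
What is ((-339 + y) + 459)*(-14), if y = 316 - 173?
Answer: -3682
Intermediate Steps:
y = 143
((-339 + y) + 459)*(-14) = ((-339 + 143) + 459)*(-14) = (-196 + 459)*(-14) = 263*(-14) = -3682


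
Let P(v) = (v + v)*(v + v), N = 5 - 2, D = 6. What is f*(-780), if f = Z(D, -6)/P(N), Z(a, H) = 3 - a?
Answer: 65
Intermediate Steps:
N = 3
P(v) = 4*v**2 (P(v) = (2*v)*(2*v) = 4*v**2)
f = -1/12 (f = (3 - 1*6)/((4*3**2)) = (3 - 6)/((4*9)) = -3/36 = -3*1/36 = -1/12 ≈ -0.083333)
f*(-780) = -1/12*(-780) = 65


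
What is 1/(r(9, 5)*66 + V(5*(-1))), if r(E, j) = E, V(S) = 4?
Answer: 1/598 ≈ 0.0016722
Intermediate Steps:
1/(r(9, 5)*66 + V(5*(-1))) = 1/(9*66 + 4) = 1/(594 + 4) = 1/598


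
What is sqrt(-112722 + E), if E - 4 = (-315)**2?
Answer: I*sqrt(13493) ≈ 116.16*I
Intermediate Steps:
E = 99229 (E = 4 + (-315)**2 = 4 + 99225 = 99229)
sqrt(-112722 + E) = sqrt(-112722 + 99229) = sqrt(-13493) = I*sqrt(13493)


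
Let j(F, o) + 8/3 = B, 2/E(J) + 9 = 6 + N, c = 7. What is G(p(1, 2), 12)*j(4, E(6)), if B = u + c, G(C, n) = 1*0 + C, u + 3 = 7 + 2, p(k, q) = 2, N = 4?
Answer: 62/3 ≈ 20.667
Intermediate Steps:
u = 6 (u = -3 + (7 + 2) = -3 + 9 = 6)
E(J) = 2 (E(J) = 2/(-9 + (6 + 4)) = 2/(-9 + 10) = 2/1 = 2*1 = 2)
G(C, n) = C (G(C, n) = 0 + C = C)
B = 13 (B = 6 + 7 = 13)
j(F, o) = 31/3 (j(F, o) = -8/3 + 13 = 31/3)
G(p(1, 2), 12)*j(4, E(6)) = 2*(31/3) = 62/3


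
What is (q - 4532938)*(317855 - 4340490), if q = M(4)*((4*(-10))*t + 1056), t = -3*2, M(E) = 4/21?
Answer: 127633534248130/7 ≈ 1.8233e+13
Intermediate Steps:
M(E) = 4/21 (M(E) = 4*(1/21) = 4/21)
t = -6
q = 1728/7 (q = 4*((4*(-10))*(-6) + 1056)/21 = 4*(-40*(-6) + 1056)/21 = 4*(240 + 1056)/21 = (4/21)*1296 = 1728/7 ≈ 246.86)
(q - 4532938)*(317855 - 4340490) = (1728/7 - 4532938)*(317855 - 4340490) = -31728838/7*(-4022635) = 127633534248130/7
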